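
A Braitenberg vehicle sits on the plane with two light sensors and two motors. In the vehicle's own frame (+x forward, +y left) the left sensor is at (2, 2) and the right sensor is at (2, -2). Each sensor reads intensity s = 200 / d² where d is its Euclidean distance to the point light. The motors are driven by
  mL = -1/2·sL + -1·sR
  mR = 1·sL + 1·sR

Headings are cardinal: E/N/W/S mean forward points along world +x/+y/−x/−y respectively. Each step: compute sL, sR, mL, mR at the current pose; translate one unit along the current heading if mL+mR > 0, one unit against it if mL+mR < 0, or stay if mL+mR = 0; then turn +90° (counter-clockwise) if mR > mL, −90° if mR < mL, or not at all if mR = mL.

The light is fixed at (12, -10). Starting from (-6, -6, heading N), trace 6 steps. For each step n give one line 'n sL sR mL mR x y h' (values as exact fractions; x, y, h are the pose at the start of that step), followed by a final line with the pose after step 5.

0 50/109 50/73 -7275/7957 9100/7957 -6 -6 N
1 200/409 200/449 -126700/183641 171600/183641 -6 -5 W
2 100/149 4/9 -1046/1341 1496/1341 -7 -5 S
3 8/13 200/293 -3772/3809 4944/3809 -7 -6 E
4 50/109 50/73 -7275/7957 9100/7957 -6 -6 N
5 200/409 200/449 -126700/183641 171600/183641 -6 -5 W
final -7 -5 S

n=0: pose=(-6,-6,N); sL=50/109, sR=50/73; mL=-7275/7957, mR=9100/7957; mL+mR=25/109 → advance +1; mR−mL=16375/7957 → turn +1·90°
n=1: pose=(-6,-5,W); sL=200/409, sR=200/449; mL=-126700/183641, mR=171600/183641; mL+mR=100/409 → advance +1; mR−mL=298300/183641 → turn +1·90°
n=2: pose=(-7,-5,S); sL=100/149, sR=4/9; mL=-1046/1341, mR=1496/1341; mL+mR=50/149 → advance +1; mR−mL=2542/1341 → turn +1·90°
n=3: pose=(-7,-6,E); sL=8/13, sR=200/293; mL=-3772/3809, mR=4944/3809; mL+mR=4/13 → advance +1; mR−mL=8716/3809 → turn +1·90°
n=4: pose=(-6,-6,N); sL=50/109, sR=50/73; mL=-7275/7957, mR=9100/7957; mL+mR=25/109 → advance +1; mR−mL=16375/7957 → turn +1·90°
n=5: pose=(-6,-5,W); sL=200/409, sR=200/449; mL=-126700/183641, mR=171600/183641; mL+mR=100/409 → advance +1; mR−mL=298300/183641 → turn +1·90°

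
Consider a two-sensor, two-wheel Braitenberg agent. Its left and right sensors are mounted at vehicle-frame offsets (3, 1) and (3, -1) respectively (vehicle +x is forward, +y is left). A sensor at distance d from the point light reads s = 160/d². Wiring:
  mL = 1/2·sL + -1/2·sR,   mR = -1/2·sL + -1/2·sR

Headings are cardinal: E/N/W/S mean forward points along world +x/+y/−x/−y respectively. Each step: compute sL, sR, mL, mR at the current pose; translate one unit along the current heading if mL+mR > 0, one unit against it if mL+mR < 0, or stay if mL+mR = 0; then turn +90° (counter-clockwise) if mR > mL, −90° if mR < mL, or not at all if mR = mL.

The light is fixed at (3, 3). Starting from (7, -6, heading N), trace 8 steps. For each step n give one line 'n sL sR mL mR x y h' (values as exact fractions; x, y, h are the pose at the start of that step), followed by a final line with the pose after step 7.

n=0: pose=(7,-6,N); sL=32/9, sR=160/61; mL=256/549, mR=-1696/549; mL+mR=-160/61 → advance -1; mR−mL=-32/9 → turn -1·90°
n=1: pose=(7,-7,E); sL=16/13, sR=16/17; mL=32/221, mR=-240/221; mL+mR=-16/17 → advance -1; mR−mL=-16/13 → turn -1·90°
n=2: pose=(6,-7,S); sL=32/37, sR=160/173; mL=-192/6401, mR=-5728/6401; mL+mR=-160/173 → advance -1; mR−mL=-32/37 → turn -1·90°
n=3: pose=(6,-6,W); sL=8/5, sR=5/2; mL=-9/20, mR=-41/20; mL+mR=-5/2 → advance -1; mR−mL=-8/5 → turn -1·90°
n=4: pose=(7,-6,N); sL=32/9, sR=160/61; mL=256/549, mR=-1696/549; mL+mR=-160/61 → advance -1; mR−mL=-32/9 → turn -1·90°
n=5: pose=(7,-7,E); sL=16/13, sR=16/17; mL=32/221, mR=-240/221; mL+mR=-16/17 → advance -1; mR−mL=-16/13 → turn -1·90°
n=6: pose=(6,-7,S); sL=32/37, sR=160/173; mL=-192/6401, mR=-5728/6401; mL+mR=-160/173 → advance -1; mR−mL=-32/37 → turn -1·90°
n=7: pose=(6,-6,W); sL=8/5, sR=5/2; mL=-9/20, mR=-41/20; mL+mR=-5/2 → advance -1; mR−mL=-8/5 → turn -1·90°

0 32/9 160/61 256/549 -1696/549 7 -6 N
1 16/13 16/17 32/221 -240/221 7 -7 E
2 32/37 160/173 -192/6401 -5728/6401 6 -7 S
3 8/5 5/2 -9/20 -41/20 6 -6 W
4 32/9 160/61 256/549 -1696/549 7 -6 N
5 16/13 16/17 32/221 -240/221 7 -7 E
6 32/37 160/173 -192/6401 -5728/6401 6 -7 S
7 8/5 5/2 -9/20 -41/20 6 -6 W
final 7 -6 N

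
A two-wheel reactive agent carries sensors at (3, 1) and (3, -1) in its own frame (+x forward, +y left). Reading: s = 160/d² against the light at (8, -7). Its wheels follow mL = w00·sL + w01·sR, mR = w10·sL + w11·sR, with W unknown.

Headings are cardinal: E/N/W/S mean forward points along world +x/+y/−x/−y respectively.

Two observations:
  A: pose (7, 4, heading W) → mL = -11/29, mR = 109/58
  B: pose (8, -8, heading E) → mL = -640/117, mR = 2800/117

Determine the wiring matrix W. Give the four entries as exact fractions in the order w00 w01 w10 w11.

-1 1 1 1/2

obs A: pose=(7,4,W) → sL=40/29, sR=1, mL=-11/29, mR=109/58
obs B: pose=(8,-8,E) → sL=160/9, sR=160/13, mL=-640/117, mR=2800/117
sensor matrix S = [[40/29, 1], [160/9, 160/13]]; det S = -2720/3393
solve [mL_A; mL_B] = S·[w00; w01] and [mR_A; mR_B] = S·[w10; w11]:
  w00 = -1, w01 = 1, w10 = 1, w11 = 1/2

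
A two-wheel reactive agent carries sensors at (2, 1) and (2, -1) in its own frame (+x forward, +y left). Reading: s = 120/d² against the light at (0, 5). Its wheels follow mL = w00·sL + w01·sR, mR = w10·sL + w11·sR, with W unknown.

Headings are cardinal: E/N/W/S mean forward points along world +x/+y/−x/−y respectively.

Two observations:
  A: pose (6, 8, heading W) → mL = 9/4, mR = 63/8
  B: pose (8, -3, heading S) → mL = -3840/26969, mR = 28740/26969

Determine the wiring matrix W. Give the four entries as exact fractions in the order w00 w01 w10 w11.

1 -1 1 1/2

obs A: pose=(6,8,W) → sL=6, sR=15/4, mL=9/4, mR=63/8
obs B: pose=(8,-3,S) → sL=120/181, sR=120/149, mL=-3840/26969, mR=28740/26969
sensor matrix S = [[6, 15/4], [120/181, 120/149]]; det S = 63270/26969
solve [mL_A; mL_B] = S·[w00; w01] and [mR_A; mR_B] = S·[w10; w11]:
  w00 = 1, w01 = -1, w10 = 1, w11 = 1/2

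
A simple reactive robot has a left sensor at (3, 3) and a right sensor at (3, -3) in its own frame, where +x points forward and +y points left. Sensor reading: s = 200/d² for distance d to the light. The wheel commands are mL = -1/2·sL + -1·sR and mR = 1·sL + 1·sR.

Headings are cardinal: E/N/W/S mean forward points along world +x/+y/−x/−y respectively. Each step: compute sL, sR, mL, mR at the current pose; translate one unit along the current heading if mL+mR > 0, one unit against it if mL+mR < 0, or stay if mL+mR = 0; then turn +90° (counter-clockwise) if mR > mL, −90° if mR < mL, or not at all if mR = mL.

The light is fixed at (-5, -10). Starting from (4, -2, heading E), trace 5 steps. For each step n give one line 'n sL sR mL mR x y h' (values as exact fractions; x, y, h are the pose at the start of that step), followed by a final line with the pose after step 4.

0 40/53 200/169 -13980/8957 17360/8957 4 -2 E
1 20/17 20/29 -630/493 920/493 5 -2 N
2 40/17 200/193 -7260/3281 11120/3281 5 -1 W
3 10/9 25/9 -10/3 35/9 4 -1 S
4 40/53 200/169 -13980/8957 17360/8957 4 -2 E
final 5 -2 N

n=0: pose=(4,-2,E); sL=40/53, sR=200/169; mL=-13980/8957, mR=17360/8957; mL+mR=20/53 → advance +1; mR−mL=31340/8957 → turn +1·90°
n=1: pose=(5,-2,N); sL=20/17, sR=20/29; mL=-630/493, mR=920/493; mL+mR=10/17 → advance +1; mR−mL=1550/493 → turn +1·90°
n=2: pose=(5,-1,W); sL=40/17, sR=200/193; mL=-7260/3281, mR=11120/3281; mL+mR=20/17 → advance +1; mR−mL=18380/3281 → turn +1·90°
n=3: pose=(4,-1,S); sL=10/9, sR=25/9; mL=-10/3, mR=35/9; mL+mR=5/9 → advance +1; mR−mL=65/9 → turn +1·90°
n=4: pose=(4,-2,E); sL=40/53, sR=200/169; mL=-13980/8957, mR=17360/8957; mL+mR=20/53 → advance +1; mR−mL=31340/8957 → turn +1·90°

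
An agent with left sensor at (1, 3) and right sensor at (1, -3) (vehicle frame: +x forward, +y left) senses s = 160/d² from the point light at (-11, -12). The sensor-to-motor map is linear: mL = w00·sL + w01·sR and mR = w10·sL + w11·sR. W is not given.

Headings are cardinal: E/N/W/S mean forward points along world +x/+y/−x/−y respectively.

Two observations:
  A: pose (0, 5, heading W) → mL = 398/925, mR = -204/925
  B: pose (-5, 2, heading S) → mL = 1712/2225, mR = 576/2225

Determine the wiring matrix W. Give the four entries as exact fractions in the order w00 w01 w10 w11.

obs A: pose=(0,5,W) → sL=20/37, sR=8/25, mL=398/925, mR=-204/925
obs B: pose=(-5,2,S) → sL=16/25, sR=80/89, mL=1712/2225, mR=576/2225
sensor matrix S = [[20/37, 8/25], [16/25, 80/89]]; det S = 578496/2058125
solve [mL_A; mL_B] = S·[w00; w01] and [mR_A; mR_B] = S·[w10; w11]:
  w00 = 1/2, w01 = 1/2, w10 = -1, w11 = 1

1/2 1/2 -1 1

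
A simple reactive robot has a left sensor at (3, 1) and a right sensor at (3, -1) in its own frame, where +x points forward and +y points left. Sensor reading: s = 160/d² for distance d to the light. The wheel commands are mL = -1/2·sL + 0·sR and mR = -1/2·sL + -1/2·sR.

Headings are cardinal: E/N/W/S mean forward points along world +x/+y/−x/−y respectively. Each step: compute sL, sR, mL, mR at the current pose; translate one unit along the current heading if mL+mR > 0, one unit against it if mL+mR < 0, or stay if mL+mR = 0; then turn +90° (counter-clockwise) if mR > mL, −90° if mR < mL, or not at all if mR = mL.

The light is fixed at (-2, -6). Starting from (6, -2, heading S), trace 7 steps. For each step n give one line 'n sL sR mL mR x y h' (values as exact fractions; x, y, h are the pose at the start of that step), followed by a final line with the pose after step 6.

0 80/41 16/5 -40/41 -528/205 6 -2 S
1 160/41 160/61 -80/41 -8160/2501 6 -1 W
2 5/4 40/41 -5/8 -365/328 7 -1 N
3 160/169 160/153 -80/169 -25760/25857 7 -2 E
4 80/41 16/5 -40/41 -528/205 6 -2 S
5 160/41 160/61 -80/41 -8160/2501 6 -1 W
6 5/4 40/41 -5/8 -365/328 7 -1 N
final 7 -2 E

n=0: pose=(6,-2,S); sL=80/41, sR=16/5; mL=-40/41, mR=-528/205; mL+mR=-728/205 → advance -1; mR−mL=-8/5 → turn -1·90°
n=1: pose=(6,-1,W); sL=160/41, sR=160/61; mL=-80/41, mR=-8160/2501; mL+mR=-13040/2501 → advance -1; mR−mL=-80/61 → turn -1·90°
n=2: pose=(7,-1,N); sL=5/4, sR=40/41; mL=-5/8, mR=-365/328; mL+mR=-285/164 → advance -1; mR−mL=-20/41 → turn -1·90°
n=3: pose=(7,-2,E); sL=160/169, sR=160/153; mL=-80/169, mR=-25760/25857; mL+mR=-38000/25857 → advance -1; mR−mL=-80/153 → turn -1·90°
n=4: pose=(6,-2,S); sL=80/41, sR=16/5; mL=-40/41, mR=-528/205; mL+mR=-728/205 → advance -1; mR−mL=-8/5 → turn -1·90°
n=5: pose=(6,-1,W); sL=160/41, sR=160/61; mL=-80/41, mR=-8160/2501; mL+mR=-13040/2501 → advance -1; mR−mL=-80/61 → turn -1·90°
n=6: pose=(7,-1,N); sL=5/4, sR=40/41; mL=-5/8, mR=-365/328; mL+mR=-285/164 → advance -1; mR−mL=-20/41 → turn -1·90°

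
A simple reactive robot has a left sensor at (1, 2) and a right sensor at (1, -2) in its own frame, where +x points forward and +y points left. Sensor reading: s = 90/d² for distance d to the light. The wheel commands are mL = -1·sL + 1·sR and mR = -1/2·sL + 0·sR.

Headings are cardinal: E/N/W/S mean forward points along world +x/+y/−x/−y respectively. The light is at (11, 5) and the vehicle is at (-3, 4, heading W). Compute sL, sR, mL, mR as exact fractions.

5/13 45/113 20/1469 -5/26

left sensor world pos  = (-4, 2); dL² = 234
right sensor world pos = (-4, 6); dR² = 226
sL = 90/234 = 5/13
sR = 90/226 = 45/113
mL = -1·sL + 1·sR = 20/1469
mR = -1/2·sL + 0·sR = -5/26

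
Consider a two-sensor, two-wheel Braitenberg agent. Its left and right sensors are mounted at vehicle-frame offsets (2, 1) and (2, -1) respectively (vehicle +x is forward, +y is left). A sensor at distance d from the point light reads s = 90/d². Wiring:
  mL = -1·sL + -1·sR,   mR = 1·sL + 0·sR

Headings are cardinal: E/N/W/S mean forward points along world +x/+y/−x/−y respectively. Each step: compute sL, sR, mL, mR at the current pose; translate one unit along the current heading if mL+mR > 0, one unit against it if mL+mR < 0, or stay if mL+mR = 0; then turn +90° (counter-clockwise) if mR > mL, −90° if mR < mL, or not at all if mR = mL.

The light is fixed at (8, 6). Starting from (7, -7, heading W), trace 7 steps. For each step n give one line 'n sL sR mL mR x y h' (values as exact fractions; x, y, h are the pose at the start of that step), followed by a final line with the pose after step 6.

n=0: pose=(7,-7,W); sL=18/41, sR=10/17; mL=-716/697, mR=18/41; mL+mR=-10/17 → advance -1; mR−mL=1022/697 → turn +1·90°
n=1: pose=(8,-7,S); sL=45/113, sR=45/113; mL=-90/113, mR=45/113; mL+mR=-45/113 → advance -1; mR−mL=135/113 → turn +1·90°
n=2: pose=(8,-6,E); sL=18/25, sR=90/173; mL=-5364/4325, mR=18/25; mL+mR=-90/173 → advance -1; mR−mL=8478/4325 → turn +1·90°
n=3: pose=(7,-6,N); sL=45/52, sR=9/10; mL=-459/260, mR=45/52; mL+mR=-9/10 → advance -1; mR−mL=171/65 → turn +1·90°
n=4: pose=(7,-7,W); sL=18/41, sR=10/17; mL=-716/697, mR=18/41; mL+mR=-10/17 → advance -1; mR−mL=1022/697 → turn +1·90°
n=5: pose=(8,-7,S); sL=45/113, sR=45/113; mL=-90/113, mR=45/113; mL+mR=-45/113 → advance -1; mR−mL=135/113 → turn +1·90°
n=6: pose=(8,-6,E); sL=18/25, sR=90/173; mL=-5364/4325, mR=18/25; mL+mR=-90/173 → advance -1; mR−mL=8478/4325 → turn +1·90°

0 18/41 10/17 -716/697 18/41 7 -7 W
1 45/113 45/113 -90/113 45/113 8 -7 S
2 18/25 90/173 -5364/4325 18/25 8 -6 E
3 45/52 9/10 -459/260 45/52 7 -6 N
4 18/41 10/17 -716/697 18/41 7 -7 W
5 45/113 45/113 -90/113 45/113 8 -7 S
6 18/25 90/173 -5364/4325 18/25 8 -6 E
final 7 -6 N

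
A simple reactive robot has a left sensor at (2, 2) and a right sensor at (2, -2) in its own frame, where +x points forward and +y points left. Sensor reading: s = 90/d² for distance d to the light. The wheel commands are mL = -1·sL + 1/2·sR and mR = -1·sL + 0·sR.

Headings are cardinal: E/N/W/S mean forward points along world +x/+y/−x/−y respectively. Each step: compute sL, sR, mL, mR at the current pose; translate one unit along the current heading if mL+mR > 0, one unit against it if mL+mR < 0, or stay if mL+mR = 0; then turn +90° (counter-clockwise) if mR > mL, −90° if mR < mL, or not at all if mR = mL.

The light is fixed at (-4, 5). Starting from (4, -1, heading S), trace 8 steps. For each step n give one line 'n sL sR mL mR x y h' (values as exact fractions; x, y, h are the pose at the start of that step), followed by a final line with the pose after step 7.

0 45/82 9/10 -81/820 -45/82 4 -1 S
1 18/17 2 -1/17 -18/17 4 0 W
2 45/29 9/13 -909/754 -45/29 5 0 N
3 90/137 18/37 -2097/5069 -90/137 5 -1 E
4 45/82 9/10 -81/820 -45/82 4 -1 S
5 18/17 2 -1/17 -18/17 4 0 W
6 45/29 9/13 -909/754 -45/29 5 0 N
7 90/137 18/37 -2097/5069 -90/137 5 -1 E
final 4 -1 S

n=0: pose=(4,-1,S); sL=45/82, sR=9/10; mL=-81/820, mR=-45/82; mL+mR=-531/820 → advance -1; mR−mL=-9/20 → turn -1·90°
n=1: pose=(4,0,W); sL=18/17, sR=2; mL=-1/17, mR=-18/17; mL+mR=-19/17 → advance -1; mR−mL=-1 → turn -1·90°
n=2: pose=(5,0,N); sL=45/29, sR=9/13; mL=-909/754, mR=-45/29; mL+mR=-2079/754 → advance -1; mR−mL=-9/26 → turn -1·90°
n=3: pose=(5,-1,E); sL=90/137, sR=18/37; mL=-2097/5069, mR=-90/137; mL+mR=-5427/5069 → advance -1; mR−mL=-9/37 → turn -1·90°
n=4: pose=(4,-1,S); sL=45/82, sR=9/10; mL=-81/820, mR=-45/82; mL+mR=-531/820 → advance -1; mR−mL=-9/20 → turn -1·90°
n=5: pose=(4,0,W); sL=18/17, sR=2; mL=-1/17, mR=-18/17; mL+mR=-19/17 → advance -1; mR−mL=-1 → turn -1·90°
n=6: pose=(5,0,N); sL=45/29, sR=9/13; mL=-909/754, mR=-45/29; mL+mR=-2079/754 → advance -1; mR−mL=-9/26 → turn -1·90°
n=7: pose=(5,-1,E); sL=90/137, sR=18/37; mL=-2097/5069, mR=-90/137; mL+mR=-5427/5069 → advance -1; mR−mL=-9/37 → turn -1·90°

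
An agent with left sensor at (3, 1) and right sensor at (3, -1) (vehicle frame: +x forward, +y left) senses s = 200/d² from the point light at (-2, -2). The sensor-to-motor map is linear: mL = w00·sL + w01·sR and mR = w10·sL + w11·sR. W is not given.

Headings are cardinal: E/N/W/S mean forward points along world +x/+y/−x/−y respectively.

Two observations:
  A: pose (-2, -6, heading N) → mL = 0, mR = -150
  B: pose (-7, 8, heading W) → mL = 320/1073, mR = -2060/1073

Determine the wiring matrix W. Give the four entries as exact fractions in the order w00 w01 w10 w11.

obs A: pose=(-2,-6,N) → sL=100, sR=100, mL=0, mR=-150
obs B: pose=(-7,8,W) → sL=40/29, sR=40/37, mL=320/1073, mR=-2060/1073
sensor matrix S = [[100, 100], [40/29, 40/37]]; det S = -32000/1073
solve [mL_A; mL_B] = S·[w00; w01] and [mR_A; mR_B] = S·[w10; w11]:
  w00 = 1, w01 = -1, w10 = -1, w11 = -1/2

1 -1 -1 -1/2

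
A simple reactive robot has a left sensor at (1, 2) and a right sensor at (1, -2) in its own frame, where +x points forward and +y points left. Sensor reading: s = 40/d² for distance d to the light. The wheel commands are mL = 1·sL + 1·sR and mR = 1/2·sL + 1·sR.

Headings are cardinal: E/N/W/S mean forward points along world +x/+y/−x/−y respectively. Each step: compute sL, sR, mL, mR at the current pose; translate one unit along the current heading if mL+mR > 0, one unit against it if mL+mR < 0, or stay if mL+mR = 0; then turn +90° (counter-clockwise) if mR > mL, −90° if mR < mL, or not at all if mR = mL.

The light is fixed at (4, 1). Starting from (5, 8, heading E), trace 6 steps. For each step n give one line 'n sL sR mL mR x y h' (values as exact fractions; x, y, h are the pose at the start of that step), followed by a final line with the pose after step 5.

0 8/17 40/29 912/493 796/493 5 8 E
1 10/13 10/9 220/117 175/117 6 8 S
2 40/17 8/13 656/221 396/221 6 7 W
3 4/5 20/29 216/145 158/145 5 7 N
4 8/17 40/29 912/493 796/493 5 8 E
5 10/13 10/9 220/117 175/117 6 8 S
final 6 7 W

n=0: pose=(5,8,E); sL=8/17, sR=40/29; mL=912/493, mR=796/493; mL+mR=1708/493 → advance +1; mR−mL=-4/17 → turn -1·90°
n=1: pose=(6,8,S); sL=10/13, sR=10/9; mL=220/117, mR=175/117; mL+mR=395/117 → advance +1; mR−mL=-5/13 → turn -1·90°
n=2: pose=(6,7,W); sL=40/17, sR=8/13; mL=656/221, mR=396/221; mL+mR=1052/221 → advance +1; mR−mL=-20/17 → turn -1·90°
n=3: pose=(5,7,N); sL=4/5, sR=20/29; mL=216/145, mR=158/145; mL+mR=374/145 → advance +1; mR−mL=-2/5 → turn -1·90°
n=4: pose=(5,8,E); sL=8/17, sR=40/29; mL=912/493, mR=796/493; mL+mR=1708/493 → advance +1; mR−mL=-4/17 → turn -1·90°
n=5: pose=(6,8,S); sL=10/13, sR=10/9; mL=220/117, mR=175/117; mL+mR=395/117 → advance +1; mR−mL=-5/13 → turn -1·90°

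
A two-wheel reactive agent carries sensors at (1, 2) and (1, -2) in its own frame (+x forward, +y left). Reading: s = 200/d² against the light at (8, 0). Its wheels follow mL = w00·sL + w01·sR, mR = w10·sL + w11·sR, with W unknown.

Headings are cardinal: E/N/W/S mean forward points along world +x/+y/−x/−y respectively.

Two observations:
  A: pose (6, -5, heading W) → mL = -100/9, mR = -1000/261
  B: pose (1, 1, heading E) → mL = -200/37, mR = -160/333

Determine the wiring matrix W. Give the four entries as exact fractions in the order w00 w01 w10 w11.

obs A: pose=(6,-5,W) → sL=100/29, sR=100/9, mL=-100/9, mR=-1000/261
obs B: pose=(1,1,E) → sL=40/9, sR=200/37, mL=-200/37, mR=-160/333
sensor matrix S = [[100/29, 100/9], [40/9, 200/37]]; det S = -2672000/86913
solve [mL_A; mL_B] = S·[w00; w01] and [mR_A; mR_B] = S·[w10; w11]:
  w00 = 0, w01 = -1, w10 = 1/2, w11 = -1/2

0 -1 1/2 -1/2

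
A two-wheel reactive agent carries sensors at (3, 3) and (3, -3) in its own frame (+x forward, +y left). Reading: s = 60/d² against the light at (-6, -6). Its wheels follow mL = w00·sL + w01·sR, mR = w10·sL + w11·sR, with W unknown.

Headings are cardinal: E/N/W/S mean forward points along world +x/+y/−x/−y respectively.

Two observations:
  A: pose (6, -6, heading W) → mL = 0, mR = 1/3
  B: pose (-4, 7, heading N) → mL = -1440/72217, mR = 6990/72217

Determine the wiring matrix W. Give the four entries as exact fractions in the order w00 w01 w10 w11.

obs A: pose=(6,-6,W) → sL=2/3, sR=2/3, mL=0, mR=1/3
obs B: pose=(-4,7,N) → sL=60/257, sR=60/281, mL=-1440/72217, mR=6990/72217
sensor matrix S = [[2/3, 2/3], [60/257, 60/281]]; det S = -960/72217
solve [mL_A; mL_B] = S·[w00; w01] and [mR_A; mR_B] = S·[w10; w11]:
  w00 = -1, w01 = 1, w10 = -1/2, w11 = 1

-1 1 -1/2 1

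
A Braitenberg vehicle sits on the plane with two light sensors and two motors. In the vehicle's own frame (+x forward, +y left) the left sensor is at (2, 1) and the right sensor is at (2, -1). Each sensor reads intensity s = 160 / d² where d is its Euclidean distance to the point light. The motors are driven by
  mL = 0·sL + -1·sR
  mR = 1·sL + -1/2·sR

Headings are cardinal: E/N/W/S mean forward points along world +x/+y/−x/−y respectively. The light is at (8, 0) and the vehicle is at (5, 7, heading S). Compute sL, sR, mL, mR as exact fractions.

left sensor world pos  = (6, 5); dL² = 29
right sensor world pos = (4, 5); dR² = 41
sL = 160/29 = 160/29
sR = 160/41 = 160/41
mL = 0·sL + -1·sR = -160/41
mR = 1·sL + -1/2·sR = 4240/1189

160/29 160/41 -160/41 4240/1189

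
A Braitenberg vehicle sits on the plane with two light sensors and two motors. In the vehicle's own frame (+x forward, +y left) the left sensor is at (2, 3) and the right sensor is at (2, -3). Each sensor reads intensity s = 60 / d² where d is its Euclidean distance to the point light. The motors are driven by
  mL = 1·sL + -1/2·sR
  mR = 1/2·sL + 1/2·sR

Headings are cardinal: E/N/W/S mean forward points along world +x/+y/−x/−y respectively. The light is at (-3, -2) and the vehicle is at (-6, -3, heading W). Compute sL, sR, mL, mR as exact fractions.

60/41 60/29 510/1189 2100/1189

left sensor world pos  = (-8, -6); dL² = 41
right sensor world pos = (-8, 0); dR² = 29
sL = 60/41 = 60/41
sR = 60/29 = 60/29
mL = 1·sL + -1/2·sR = 510/1189
mR = 1/2·sL + 1/2·sR = 2100/1189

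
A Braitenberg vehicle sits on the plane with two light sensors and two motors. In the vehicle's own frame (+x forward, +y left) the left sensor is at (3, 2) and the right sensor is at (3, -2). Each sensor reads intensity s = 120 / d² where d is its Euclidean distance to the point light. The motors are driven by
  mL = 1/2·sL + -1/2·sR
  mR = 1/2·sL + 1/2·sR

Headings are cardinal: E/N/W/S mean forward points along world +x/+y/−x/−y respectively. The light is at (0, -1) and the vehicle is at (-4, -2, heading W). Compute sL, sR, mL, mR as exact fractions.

60/29 12/5 -24/145 324/145

left sensor world pos  = (-7, -4); dL² = 58
right sensor world pos = (-7, 0); dR² = 50
sL = 120/58 = 60/29
sR = 120/50 = 12/5
mL = 1/2·sL + -1/2·sR = -24/145
mR = 1/2·sL + 1/2·sR = 324/145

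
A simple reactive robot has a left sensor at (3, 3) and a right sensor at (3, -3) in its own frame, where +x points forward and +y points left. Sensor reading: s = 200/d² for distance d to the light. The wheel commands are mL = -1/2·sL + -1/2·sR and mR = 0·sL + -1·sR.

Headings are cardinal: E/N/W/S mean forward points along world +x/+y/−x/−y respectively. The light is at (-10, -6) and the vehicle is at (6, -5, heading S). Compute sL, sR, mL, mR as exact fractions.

40/73 200/173 -10760/12629 -200/173

left sensor world pos  = (9, -8); dL² = 365
right sensor world pos = (3, -8); dR² = 173
sL = 200/365 = 40/73
sR = 200/173 = 200/173
mL = -1/2·sL + -1/2·sR = -10760/12629
mR = 0·sL + -1·sR = -200/173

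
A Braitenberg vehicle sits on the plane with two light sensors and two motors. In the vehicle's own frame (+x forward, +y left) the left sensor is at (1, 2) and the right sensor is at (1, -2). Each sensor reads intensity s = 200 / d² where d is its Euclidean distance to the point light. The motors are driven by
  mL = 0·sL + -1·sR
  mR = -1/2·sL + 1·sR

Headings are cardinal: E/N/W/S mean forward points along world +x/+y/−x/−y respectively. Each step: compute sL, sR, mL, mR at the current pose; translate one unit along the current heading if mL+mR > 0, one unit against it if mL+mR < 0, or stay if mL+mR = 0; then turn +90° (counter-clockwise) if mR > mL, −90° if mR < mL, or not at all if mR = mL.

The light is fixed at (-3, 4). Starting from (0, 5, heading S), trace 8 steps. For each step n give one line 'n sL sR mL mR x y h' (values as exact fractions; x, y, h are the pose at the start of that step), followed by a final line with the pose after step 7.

0 8 200 -200 196 0 5 S
1 25/4 25/2 -25/2 75/8 0 6 E
2 200/9 8 -8 -28/9 -1 6 N
3 100 20 -20 -30 -1 5 W
4 40 200/29 -200/29 -380/29 0 5 N
5 10 10 -10 5 0 4 E
6 200 200/17 -200/17 -1500/17 -1 4 N
7 20 100/9 -100/9 10/9 -1 3 E
final -2 3 N

n=0: pose=(0,5,S); sL=8, sR=200; mL=-200, mR=196; mL+mR=-4 → advance -1; mR−mL=396 → turn +1·90°
n=1: pose=(0,6,E); sL=25/4, sR=25/2; mL=-25/2, mR=75/8; mL+mR=-25/8 → advance -1; mR−mL=175/8 → turn +1·90°
n=2: pose=(-1,6,N); sL=200/9, sR=8; mL=-8, mR=-28/9; mL+mR=-100/9 → advance -1; mR−mL=44/9 → turn +1·90°
n=3: pose=(-1,5,W); sL=100, sR=20; mL=-20, mR=-30; mL+mR=-50 → advance -1; mR−mL=-10 → turn -1·90°
n=4: pose=(0,5,N); sL=40, sR=200/29; mL=-200/29, mR=-380/29; mL+mR=-20 → advance -1; mR−mL=-180/29 → turn -1·90°
n=5: pose=(0,4,E); sL=10, sR=10; mL=-10, mR=5; mL+mR=-5 → advance -1; mR−mL=15 → turn +1·90°
n=6: pose=(-1,4,N); sL=200, sR=200/17; mL=-200/17, mR=-1500/17; mL+mR=-100 → advance -1; mR−mL=-1300/17 → turn -1·90°
n=7: pose=(-1,3,E); sL=20, sR=100/9; mL=-100/9, mR=10/9; mL+mR=-10 → advance -1; mR−mL=110/9 → turn +1·90°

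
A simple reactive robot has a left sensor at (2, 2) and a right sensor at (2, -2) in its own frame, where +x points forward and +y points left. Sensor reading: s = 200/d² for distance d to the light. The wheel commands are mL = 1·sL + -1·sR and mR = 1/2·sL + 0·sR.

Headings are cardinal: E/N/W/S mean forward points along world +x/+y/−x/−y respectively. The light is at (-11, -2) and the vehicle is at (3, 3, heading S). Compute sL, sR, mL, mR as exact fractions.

left sensor world pos  = (5, 1); dL² = 265
right sensor world pos = (1, 1); dR² = 153
sL = 200/265 = 40/53
sR = 200/153 = 200/153
mL = 1·sL + -1·sR = -4480/8109
mR = 1/2·sL + 0·sR = 20/53

40/53 200/153 -4480/8109 20/53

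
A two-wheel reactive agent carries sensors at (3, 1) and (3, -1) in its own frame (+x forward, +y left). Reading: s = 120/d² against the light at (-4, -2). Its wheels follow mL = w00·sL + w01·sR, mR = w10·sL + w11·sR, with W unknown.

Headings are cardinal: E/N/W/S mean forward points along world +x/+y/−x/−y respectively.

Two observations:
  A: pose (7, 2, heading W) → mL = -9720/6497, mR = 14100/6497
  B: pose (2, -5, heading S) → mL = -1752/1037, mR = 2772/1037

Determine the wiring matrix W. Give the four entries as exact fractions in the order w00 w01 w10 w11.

obs A: pose=(7,2,W) → sL=120/73, sR=120/89, mL=-9720/6497, mR=14100/6497
obs B: pose=(2,-5,S) → sL=24/17, sR=120/61, mL=-1752/1037, mR=2772/1037
sensor matrix S = [[120/73, 120/89], [24/17, 120/61]]; det S = 8962560/6737389
solve [mL_A; mL_B] = S·[w00; w01] and [mR_A; mR_B] = S·[w10; w11]:
  w00 = -1/2, w01 = -1/2, w10 = 1/2, w11 = 1

-1/2 -1/2 1/2 1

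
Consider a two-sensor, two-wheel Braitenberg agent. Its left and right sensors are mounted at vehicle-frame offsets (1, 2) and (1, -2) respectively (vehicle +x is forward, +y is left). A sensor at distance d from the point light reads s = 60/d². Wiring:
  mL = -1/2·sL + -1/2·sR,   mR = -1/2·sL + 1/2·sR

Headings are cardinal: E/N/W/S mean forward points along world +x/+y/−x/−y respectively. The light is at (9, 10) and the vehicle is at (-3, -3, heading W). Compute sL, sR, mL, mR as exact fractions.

left sensor world pos  = (-4, -5); dL² = 394
right sensor world pos = (-4, -1); dR² = 290
sL = 60/394 = 30/197
sR = 60/290 = 6/29
mL = -1/2·sL + -1/2·sR = -1026/5713
mR = -1/2·sL + 1/2·sR = 156/5713

30/197 6/29 -1026/5713 156/5713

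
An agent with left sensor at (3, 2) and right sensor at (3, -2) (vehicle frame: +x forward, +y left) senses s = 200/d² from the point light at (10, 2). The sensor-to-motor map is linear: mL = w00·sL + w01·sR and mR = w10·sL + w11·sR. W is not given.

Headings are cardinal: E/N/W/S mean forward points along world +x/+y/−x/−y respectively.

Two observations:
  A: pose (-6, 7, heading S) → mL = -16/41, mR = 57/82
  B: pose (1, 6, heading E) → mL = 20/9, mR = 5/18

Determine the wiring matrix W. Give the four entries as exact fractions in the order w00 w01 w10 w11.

obs A: pose=(-6,7,S) → sL=1, sR=25/41, mL=-16/41, mR=57/82
obs B: pose=(1,6,E) → sL=25/9, sR=5, mL=20/9, mR=5/18
sensor matrix S = [[1, 25/41], [25/9, 5]]; det S = 1220/369
solve [mL_A; mL_B] = S·[w00; w01] and [mR_A; mR_B] = S·[w10; w11]:
  w00 = -1, w01 = 1, w10 = 1, w11 = -1/2

-1 1 1 -1/2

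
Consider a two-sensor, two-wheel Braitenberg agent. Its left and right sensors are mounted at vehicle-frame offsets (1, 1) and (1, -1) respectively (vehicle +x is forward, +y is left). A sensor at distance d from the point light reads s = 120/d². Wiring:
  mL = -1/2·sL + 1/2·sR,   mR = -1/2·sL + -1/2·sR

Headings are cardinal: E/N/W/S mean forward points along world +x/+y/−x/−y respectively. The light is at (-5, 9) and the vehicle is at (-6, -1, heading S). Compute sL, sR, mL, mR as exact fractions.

left sensor world pos  = (-5, -2); dL² = 121
right sensor world pos = (-7, -2); dR² = 125
sL = 120/121 = 120/121
sR = 120/125 = 24/25
mL = -1/2·sL + 1/2·sR = -48/3025
mR = -1/2·sL + -1/2·sR = -2952/3025

120/121 24/25 -48/3025 -2952/3025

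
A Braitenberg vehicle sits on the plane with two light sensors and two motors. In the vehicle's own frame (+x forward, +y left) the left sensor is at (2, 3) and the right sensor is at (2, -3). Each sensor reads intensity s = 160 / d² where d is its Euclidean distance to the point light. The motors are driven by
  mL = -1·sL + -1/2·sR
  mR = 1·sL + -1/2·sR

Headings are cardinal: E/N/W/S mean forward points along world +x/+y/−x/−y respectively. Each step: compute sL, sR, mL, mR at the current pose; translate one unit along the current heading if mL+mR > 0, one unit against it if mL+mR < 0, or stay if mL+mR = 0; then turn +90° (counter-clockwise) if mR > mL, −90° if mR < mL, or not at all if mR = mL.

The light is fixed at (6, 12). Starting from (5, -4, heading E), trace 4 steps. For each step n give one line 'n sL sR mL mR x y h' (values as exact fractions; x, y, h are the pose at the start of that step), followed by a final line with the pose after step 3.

n=0: pose=(5,-4,E); sL=16/17, sR=80/181; mL=-3576/3077, mR=2216/3077; mL+mR=-80/181 → advance -1; mR−mL=32/17 → turn +1·90°
n=1: pose=(4,-4,N); sL=160/221, sR=160/197; mL=-49200/43537, mR=13840/43537; mL+mR=-160/197 → advance -1; mR−mL=320/221 → turn +1·90°
n=2: pose=(4,-5,W); sL=5/13, sR=40/53; mL=-525/689, mR=5/689; mL+mR=-40/53 → advance -1; mR−mL=10/13 → turn +1·90°
n=3: pose=(5,-5,S); sL=32/73, sR=160/377; mL=-17904/27521, mR=6224/27521; mL+mR=-160/377 → advance -1; mR−mL=64/73 → turn +1·90°

0 16/17 80/181 -3576/3077 2216/3077 5 -4 E
1 160/221 160/197 -49200/43537 13840/43537 4 -4 N
2 5/13 40/53 -525/689 5/689 4 -5 W
3 32/73 160/377 -17904/27521 6224/27521 5 -5 S
final 5 -4 E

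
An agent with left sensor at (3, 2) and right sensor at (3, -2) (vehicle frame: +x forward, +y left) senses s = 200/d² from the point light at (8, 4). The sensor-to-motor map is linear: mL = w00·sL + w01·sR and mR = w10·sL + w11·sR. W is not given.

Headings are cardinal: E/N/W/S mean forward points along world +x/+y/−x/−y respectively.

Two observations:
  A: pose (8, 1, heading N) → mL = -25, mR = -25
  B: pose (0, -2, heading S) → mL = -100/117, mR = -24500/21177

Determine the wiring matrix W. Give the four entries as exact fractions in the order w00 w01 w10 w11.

obs A: pose=(8,1,N) → sL=50, sR=50, mL=-25, mR=-25
obs B: pose=(0,-2,S) → sL=200/117, sR=200/181, mL=-100/117, mR=-24500/21177
sensor matrix S = [[50, 50], [200/117, 200/181]]; det S = -640000/21177
solve [mL_A; mL_B] = S·[w00; w01] and [mR_A; mR_B] = S·[w10; w11]:
  w00 = -1/2, w01 = 0, w10 = -1, w11 = 1/2

-1/2 0 -1 1/2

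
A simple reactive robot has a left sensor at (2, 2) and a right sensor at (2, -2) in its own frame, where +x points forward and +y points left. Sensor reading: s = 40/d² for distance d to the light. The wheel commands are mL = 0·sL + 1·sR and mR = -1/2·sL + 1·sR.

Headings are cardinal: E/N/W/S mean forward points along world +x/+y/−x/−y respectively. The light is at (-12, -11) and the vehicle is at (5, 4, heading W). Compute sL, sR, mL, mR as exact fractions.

left sensor world pos  = (3, 2); dL² = 394
right sensor world pos = (3, 6); dR² = 514
sL = 40/394 = 20/197
sR = 40/514 = 20/257
mL = 0·sL + 1·sR = 20/257
mR = -1/2·sL + 1·sR = 1370/50629

20/197 20/257 20/257 1370/50629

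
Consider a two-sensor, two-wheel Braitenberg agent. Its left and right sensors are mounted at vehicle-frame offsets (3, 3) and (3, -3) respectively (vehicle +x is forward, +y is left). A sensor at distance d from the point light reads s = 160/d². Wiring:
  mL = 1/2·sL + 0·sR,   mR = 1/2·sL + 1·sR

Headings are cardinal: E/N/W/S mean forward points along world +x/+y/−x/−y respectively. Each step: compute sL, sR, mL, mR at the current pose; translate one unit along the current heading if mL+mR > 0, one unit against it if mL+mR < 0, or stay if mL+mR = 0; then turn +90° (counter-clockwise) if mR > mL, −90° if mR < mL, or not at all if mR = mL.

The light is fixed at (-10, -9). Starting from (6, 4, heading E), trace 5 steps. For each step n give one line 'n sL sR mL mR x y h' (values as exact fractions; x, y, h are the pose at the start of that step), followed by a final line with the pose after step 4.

0 160/617 160/461 80/617 135600/284437 6 4 E
1 40/113 10/41 20/113 1950/4633 7 4 N
2 160/317 32/97 80/317 17904/30749 7 5 W
3 80/241 16/29 40/241 5016/6989 6 5 S
4 160/617 160/461 80/617 135600/284437 6 4 E
final 7 4 N

n=0: pose=(6,4,E); sL=160/617, sR=160/461; mL=80/617, mR=135600/284437; mL+mR=172480/284437 → advance +1; mR−mL=160/461 → turn +1·90°
n=1: pose=(7,4,N); sL=40/113, sR=10/41; mL=20/113, mR=1950/4633; mL+mR=2770/4633 → advance +1; mR−mL=10/41 → turn +1·90°
n=2: pose=(7,5,W); sL=160/317, sR=32/97; mL=80/317, mR=17904/30749; mL+mR=25664/30749 → advance +1; mR−mL=32/97 → turn +1·90°
n=3: pose=(6,5,S); sL=80/241, sR=16/29; mL=40/241, mR=5016/6989; mL+mR=6176/6989 → advance +1; mR−mL=16/29 → turn +1·90°
n=4: pose=(6,4,E); sL=160/617, sR=160/461; mL=80/617, mR=135600/284437; mL+mR=172480/284437 → advance +1; mR−mL=160/461 → turn +1·90°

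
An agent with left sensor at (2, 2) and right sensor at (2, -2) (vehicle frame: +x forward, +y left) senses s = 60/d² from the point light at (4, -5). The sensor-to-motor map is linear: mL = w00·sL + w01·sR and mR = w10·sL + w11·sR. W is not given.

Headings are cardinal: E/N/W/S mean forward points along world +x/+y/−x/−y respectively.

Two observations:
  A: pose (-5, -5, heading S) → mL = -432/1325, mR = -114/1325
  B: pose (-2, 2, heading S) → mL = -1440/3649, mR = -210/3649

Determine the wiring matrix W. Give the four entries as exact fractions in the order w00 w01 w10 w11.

obs A: pose=(-5,-5,S) → sL=60/53, sR=12/25, mL=-432/1325, mR=-114/1325
obs B: pose=(-2,2,S) → sL=60/41, sR=60/89, mL=-1440/3649, mR=-210/3649
sensor matrix S = [[60/53, 12/25], [60/41, 60/89]]; det S = 58752/966985
solve [mL_A; mL_B] = S·[w00; w01] and [mR_A; mR_B] = S·[w10; w11]:
  w00 = -1/2, w01 = 1/2, w10 = -1/2, w11 = 1

-1/2 1/2 -1/2 1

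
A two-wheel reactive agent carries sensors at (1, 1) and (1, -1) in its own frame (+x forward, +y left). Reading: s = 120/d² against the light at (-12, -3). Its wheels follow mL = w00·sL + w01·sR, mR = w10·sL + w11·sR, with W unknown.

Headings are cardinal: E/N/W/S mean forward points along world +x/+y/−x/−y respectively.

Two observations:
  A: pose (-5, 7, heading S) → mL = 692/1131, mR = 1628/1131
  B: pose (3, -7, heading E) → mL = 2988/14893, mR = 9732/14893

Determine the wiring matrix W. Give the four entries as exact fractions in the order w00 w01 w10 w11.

obs A: pose=(-5,7,S) → sL=24/29, sR=40/39, mL=692/1131, mR=1628/1131
obs B: pose=(3,-7,E) → sL=24/53, sR=120/281, mL=2988/14893, mR=9732/14893
sensor matrix S = [[24/29, 40/39], [24/53, 120/281]]; det S = -623360/5614661
solve [mL_A; mL_B] = S·[w00; w01] and [mR_A; mR_B] = S·[w10; w11]:
  w00 = -1/2, w01 = 1, w10 = 1/2, w11 = 1

-1/2 1 1/2 1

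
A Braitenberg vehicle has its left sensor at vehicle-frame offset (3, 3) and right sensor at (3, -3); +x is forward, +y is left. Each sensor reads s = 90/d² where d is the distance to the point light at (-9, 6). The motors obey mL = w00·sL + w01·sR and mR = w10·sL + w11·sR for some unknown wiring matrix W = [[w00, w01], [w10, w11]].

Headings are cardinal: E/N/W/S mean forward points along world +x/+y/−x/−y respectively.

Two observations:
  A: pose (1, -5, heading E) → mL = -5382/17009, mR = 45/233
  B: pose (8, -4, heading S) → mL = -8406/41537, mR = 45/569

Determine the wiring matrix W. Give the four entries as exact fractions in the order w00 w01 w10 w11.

-1/2 -1/2 1/2 0

obs A: pose=(1,-5,E) → sL=90/233, sR=18/73, mL=-5382/17009, mR=45/233
obs B: pose=(8,-4,S) → sL=90/569, sR=18/73, mL=-8406/41537, mR=45/569
sensor matrix S = [[90/233, 18/73], [90/569, 18/73]]; det S = 544320/9678121
solve [mL_A; mL_B] = S·[w00; w01] and [mR_A; mR_B] = S·[w10; w11]:
  w00 = -1/2, w01 = -1/2, w10 = 1/2, w11 = 0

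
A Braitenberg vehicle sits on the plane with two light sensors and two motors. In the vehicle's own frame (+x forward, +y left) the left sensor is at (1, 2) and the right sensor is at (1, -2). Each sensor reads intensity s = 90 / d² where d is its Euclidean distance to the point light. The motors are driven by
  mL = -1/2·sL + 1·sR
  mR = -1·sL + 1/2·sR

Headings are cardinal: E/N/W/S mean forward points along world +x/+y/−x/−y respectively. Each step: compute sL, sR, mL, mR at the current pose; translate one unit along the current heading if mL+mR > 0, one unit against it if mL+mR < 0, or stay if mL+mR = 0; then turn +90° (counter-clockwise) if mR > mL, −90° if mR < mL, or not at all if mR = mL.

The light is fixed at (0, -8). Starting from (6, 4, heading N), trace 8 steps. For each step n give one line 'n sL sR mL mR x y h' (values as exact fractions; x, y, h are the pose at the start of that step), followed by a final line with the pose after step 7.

n=0: pose=(6,4,N); sL=18/37, sR=90/233; mL=1233/8621, mR=-2529/8621; mL+mR=-1296/8621 → advance -1; mR−mL=-3762/8621 → turn -1·90°
n=1: pose=(6,3,E); sL=45/109, sR=9/13; mL=1377/2834, mR=-189/2834; mL+mR=594/1417 → advance +1; mR−mL=-783/1417 → turn -1·90°
n=2: pose=(7,3,S); sL=90/181, sR=18/25; mL=2133/4525, mR=-621/4525; mL+mR=1512/4525 → advance +1; mR−mL=-2754/4525 → turn -1·90°
n=3: pose=(7,2,W); sL=9/10, sR=1/2; mL=1/20, mR=-13/20; mL+mR=-3/5 → advance -1; mR−mL=-7/10 → turn -1·90°
n=4: pose=(8,2,N); sL=90/157, sR=90/221; mL=4185/34697, mR=-12825/34697; mL+mR=-8640/34697 → advance -1; mR−mL=-17010/34697 → turn -1·90°
n=5: pose=(8,1,E); sL=45/101, sR=9/13; mL=1233/2626, mR=-261/2626; mL+mR=486/1313 → advance +1; mR−mL=-747/1313 → turn -1·90°
n=6: pose=(9,1,S); sL=18/37, sR=90/113; mL=2313/4181, mR=-369/4181; mL+mR=1944/4181 → advance +1; mR−mL=-2682/4181 → turn -1·90°
n=7: pose=(9,0,W); sL=9/10, sR=45/82; mL=81/820, mR=-513/820; mL+mR=-108/205 → advance -1; mR−mL=-297/410 → turn -1·90°

0 18/37 90/233 1233/8621 -2529/8621 6 4 N
1 45/109 9/13 1377/2834 -189/2834 6 3 E
2 90/181 18/25 2133/4525 -621/4525 7 3 S
3 9/10 1/2 1/20 -13/20 7 2 W
4 90/157 90/221 4185/34697 -12825/34697 8 2 N
5 45/101 9/13 1233/2626 -261/2626 8 1 E
6 18/37 90/113 2313/4181 -369/4181 9 1 S
7 9/10 45/82 81/820 -513/820 9 0 W
final 10 0 N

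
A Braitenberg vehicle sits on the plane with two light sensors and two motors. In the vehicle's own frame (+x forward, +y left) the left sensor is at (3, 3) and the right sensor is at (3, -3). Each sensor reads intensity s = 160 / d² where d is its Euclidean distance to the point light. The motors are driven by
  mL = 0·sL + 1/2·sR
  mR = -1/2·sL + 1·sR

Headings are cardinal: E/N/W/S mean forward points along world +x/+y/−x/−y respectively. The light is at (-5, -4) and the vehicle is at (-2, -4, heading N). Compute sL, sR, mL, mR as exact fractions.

160/9 32/9 16/9 -16/3

left sensor world pos  = (-5, -1); dL² = 9
right sensor world pos = (1, -1); dR² = 45
sL = 160/9 = 160/9
sR = 160/45 = 32/9
mL = 0·sL + 1/2·sR = 16/9
mR = -1/2·sL + 1·sR = -16/3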